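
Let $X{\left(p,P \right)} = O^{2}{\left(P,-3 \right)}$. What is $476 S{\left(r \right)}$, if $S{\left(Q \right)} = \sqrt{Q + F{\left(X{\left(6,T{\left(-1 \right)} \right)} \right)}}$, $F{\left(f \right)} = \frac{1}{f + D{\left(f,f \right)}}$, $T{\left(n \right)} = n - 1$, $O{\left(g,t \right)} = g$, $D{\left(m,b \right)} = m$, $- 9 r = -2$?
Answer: $\frac{595 \sqrt{2}}{3} \approx 280.49$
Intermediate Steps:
$r = \frac{2}{9}$ ($r = \left(- \frac{1}{9}\right) \left(-2\right) = \frac{2}{9} \approx 0.22222$)
$T{\left(n \right)} = -1 + n$
$X{\left(p,P \right)} = P^{2}$
$F{\left(f \right)} = \frac{1}{2 f}$ ($F{\left(f \right)} = \frac{1}{f + f} = \frac{1}{2 f}$)
$S{\left(Q \right)} = \sqrt{\frac{1}{8} + Q}$ ($S{\left(Q \right)} = \sqrt{Q + \frac{1}{2 \left(-1 - 1\right)^{2}}} = \sqrt{Q + \frac{1}{2 \left(-2\right)^{2}}} = \sqrt{Q + \frac{1}{2 \cdot 4}} = \sqrt{Q + \frac{1}{2} \cdot \frac{1}{4}} = \sqrt{Q + \frac{1}{8}} = \sqrt{\frac{1}{8} + Q}$)
$476 S{\left(r \right)} = 476 \frac{\sqrt{2 + 16 \cdot \frac{2}{9}}}{4} = 476 \frac{\sqrt{2 + \frac{32}{9}}}{4} = 476 \frac{\sqrt{\frac{50}{9}}}{4} = 476 \frac{\frac{5}{3} \sqrt{2}}{4} = 476 \frac{5 \sqrt{2}}{12} = \frac{595 \sqrt{2}}{3}$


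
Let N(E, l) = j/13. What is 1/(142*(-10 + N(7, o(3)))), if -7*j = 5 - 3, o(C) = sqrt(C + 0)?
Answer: -91/129504 ≈ -0.00070268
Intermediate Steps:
o(C) = sqrt(C)
j = -2/7 (j = -(5 - 3)/7 = -1/7*2 = -2/7 ≈ -0.28571)
N(E, l) = -2/91 (N(E, l) = -2/7/13 = -2/7*1/13 = -2/91)
1/(142*(-10 + N(7, o(3)))) = 1/(142*(-10 - 2/91)) = 1/(142*(-912/91)) = 1/(-129504/91) = -91/129504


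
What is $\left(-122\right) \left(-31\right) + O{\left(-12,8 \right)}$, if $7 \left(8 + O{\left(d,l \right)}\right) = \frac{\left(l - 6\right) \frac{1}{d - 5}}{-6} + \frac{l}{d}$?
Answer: $\frac{449095}{119} \approx 3773.9$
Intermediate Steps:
$O{\left(d,l \right)} = -8 - \frac{-6 + l}{42 \left(-5 + d\right)} + \frac{l}{7 d}$ ($O{\left(d,l \right)} = -8 + \frac{\frac{\left(l - 6\right) \frac{1}{d - 5}}{-6} + \frac{l}{d}}{7} = -8 + \frac{\frac{-6 + l}{-5 + d} \left(- \frac{1}{6}\right) + \frac{l}{d}}{7} = -8 + \frac{- \frac{-6 + l}{6 \left(-5 + d\right)} + \frac{l}{d}}{7} = -8 + \frac{\frac{l}{d} - \frac{-6 + l}{6 \left(-5 + d\right)}}{7} = -8 - \left(- \frac{l}{7 d} + \frac{-6 + l}{42 \left(-5 + d\right)}\right) = -8 - \frac{-6 + l}{42 \left(-5 + d\right)} + \frac{l}{7 d}$)
$\left(-122\right) \left(-31\right) + O{\left(-12,8 \right)} = \left(-122\right) \left(-31\right) + \frac{- 336 \left(-12\right)^{2} - 240 + 1686 \left(-12\right) + 5 \left(-12\right) 8}{42 \left(-12\right) \left(-5 - 12\right)} = 3782 + \frac{1}{42} \left(- \frac{1}{12}\right) \frac{1}{-17} \left(\left(-336\right) 144 - 240 - 20232 - 480\right) = 3782 + \frac{1}{42} \left(- \frac{1}{12}\right) \left(- \frac{1}{17}\right) \left(-48384 - 240 - 20232 - 480\right) = 3782 + \frac{1}{42} \left(- \frac{1}{12}\right) \left(- \frac{1}{17}\right) \left(-69336\right) = 3782 - \frac{963}{119} = \frac{449095}{119}$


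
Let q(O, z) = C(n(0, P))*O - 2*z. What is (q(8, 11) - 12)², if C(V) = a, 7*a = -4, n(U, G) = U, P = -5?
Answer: 72900/49 ≈ 1487.8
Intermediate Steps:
a = -4/7 (a = (⅐)*(-4) = -4/7 ≈ -0.57143)
C(V) = -4/7
q(O, z) = -2*z - 4*O/7 (q(O, z) = -4*O/7 - 2*z = -2*z - 4*O/7)
(q(8, 11) - 12)² = ((-2*11 - 4/7*8) - 12)² = ((-22 - 32/7) - 12)² = (-186/7 - 12)² = (-270/7)² = 72900/49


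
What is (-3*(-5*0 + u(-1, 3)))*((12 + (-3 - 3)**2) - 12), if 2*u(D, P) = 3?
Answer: -162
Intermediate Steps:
u(D, P) = 3/2 (u(D, P) = (1/2)*3 = 3/2)
(-3*(-5*0 + u(-1, 3)))*((12 + (-3 - 3)**2) - 12) = (-3*(-5*0 + 3/2))*((12 + (-3 - 3)**2) - 12) = (-3*(0 + 3/2))*((12 + (-6)**2) - 12) = (-3*3/2)*((12 + 36) - 12) = -9*(48 - 12)/2 = -9/2*36 = -162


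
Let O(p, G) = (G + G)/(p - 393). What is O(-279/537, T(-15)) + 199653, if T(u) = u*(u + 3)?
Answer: 117195774/587 ≈ 1.9965e+5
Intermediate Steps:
T(u) = u*(3 + u)
O(p, G) = 2*G/(-393 + p) (O(p, G) = (2*G)/(-393 + p) = 2*G/(-393 + p))
O(-279/537, T(-15)) + 199653 = 2*(-15*(3 - 15))/(-393 - 279/537) + 199653 = 2*(-15*(-12))/(-393 - 279*1/537) + 199653 = 2*180/(-393 - 93/179) + 199653 = 2*180/(-70440/179) + 199653 = 2*180*(-179/70440) + 199653 = -537/587 + 199653 = 117195774/587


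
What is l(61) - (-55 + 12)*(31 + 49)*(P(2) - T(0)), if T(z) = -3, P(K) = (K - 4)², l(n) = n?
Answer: 24141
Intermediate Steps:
P(K) = (-4 + K)²
l(61) - (-55 + 12)*(31 + 49)*(P(2) - T(0)) = 61 - (-55 + 12)*(31 + 49)*((-4 + 2)² - 1*(-3)) = 61 - (-43*80)*((-2)² + 3) = 61 - (-3440)*(4 + 3) = 61 - (-3440)*7 = 61 - 1*(-24080) = 61 + 24080 = 24141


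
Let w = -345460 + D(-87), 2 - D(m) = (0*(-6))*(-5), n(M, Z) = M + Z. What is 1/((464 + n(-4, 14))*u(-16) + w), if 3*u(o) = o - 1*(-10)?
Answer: -1/346406 ≈ -2.8868e-6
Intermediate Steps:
u(o) = 10/3 + o/3 (u(o) = (o - 1*(-10))/3 = (o + 10)/3 = (10 + o)/3 = 10/3 + o/3)
D(m) = 2 (D(m) = 2 - 0*(-6)*(-5) = 2 - 0*(-5) = 2 - 1*0 = 2 + 0 = 2)
w = -345458 (w = -345460 + 2 = -345458)
1/((464 + n(-4, 14))*u(-16) + w) = 1/((464 + (-4 + 14))*(10/3 + (1/3)*(-16)) - 345458) = 1/((464 + 10)*(10/3 - 16/3) - 345458) = 1/(474*(-2) - 345458) = 1/(-948 - 345458) = 1/(-346406) = -1/346406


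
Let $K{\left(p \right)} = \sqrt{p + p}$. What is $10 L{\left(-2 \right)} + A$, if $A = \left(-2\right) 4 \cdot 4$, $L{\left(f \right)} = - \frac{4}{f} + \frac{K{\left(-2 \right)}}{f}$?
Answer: $-12 - 10 i \approx -12.0 - 10.0 i$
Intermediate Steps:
$K{\left(p \right)} = \sqrt{2} \sqrt{p}$ ($K{\left(p \right)} = \sqrt{2 p} = \sqrt{2} \sqrt{p}$)
$L{\left(f \right)} = - \frac{4}{f} + \frac{2 i}{f}$ ($L{\left(f \right)} = - \frac{4}{f} + \frac{\sqrt{2} \sqrt{-2}}{f} = - \frac{4}{f} + \frac{\sqrt{2} i \sqrt{2}}{f} = - \frac{4}{f} + \frac{2 i}{f}$)
$A = -32$ ($A = \left(-8\right) 4 = -32$)
$10 L{\left(-2 \right)} + A = 10 \frac{2 \left(-2 + i\right)}{-2} - 32 = 10 \cdot 2 \left(- \frac{1}{2}\right) \left(-2 + i\right) - 32 = 10 \left(2 - i\right) - 32 = \left(20 - 10 i\right) - 32 = -12 - 10 i$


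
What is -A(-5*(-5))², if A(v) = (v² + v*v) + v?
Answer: -1625625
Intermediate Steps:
A(v) = v + 2*v² (A(v) = (v² + v²) + v = 2*v² + v = v + 2*v²)
-A(-5*(-5))² = -((-5*(-5))*(1 + 2*(-5*(-5))))² = -(25*(1 + 2*25))² = -(25*(1 + 50))² = -(25*51)² = -1*1275² = -1*1625625 = -1625625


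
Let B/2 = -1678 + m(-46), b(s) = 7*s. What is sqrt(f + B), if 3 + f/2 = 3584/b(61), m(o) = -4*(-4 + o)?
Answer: 9*I*sqrt(135298)/61 ≈ 54.27*I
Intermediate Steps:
m(o) = 16 - 4*o
B = -2956 (B = 2*(-1678 + (16 - 4*(-46))) = 2*(-1678 + (16 + 184)) = 2*(-1678 + 200) = 2*(-1478) = -2956)
f = 658/61 (f = -6 + 2*(3584/((7*61))) = -6 + 2*(3584/427) = -6 + 2*(3584*(1/427)) = -6 + 2*(512/61) = -6 + 1024/61 = 658/61 ≈ 10.787)
sqrt(f + B) = sqrt(658/61 - 2956) = sqrt(-179658/61) = 9*I*sqrt(135298)/61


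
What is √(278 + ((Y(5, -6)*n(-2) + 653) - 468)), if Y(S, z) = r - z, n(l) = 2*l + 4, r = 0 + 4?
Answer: √463 ≈ 21.517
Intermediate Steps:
r = 4
n(l) = 4 + 2*l
Y(S, z) = 4 - z
√(278 + ((Y(5, -6)*n(-2) + 653) - 468)) = √(278 + (((4 - 1*(-6))*(4 + 2*(-2)) + 653) - 468)) = √(278 + (((4 + 6)*(4 - 4) + 653) - 468)) = √(278 + ((10*0 + 653) - 468)) = √(278 + ((0 + 653) - 468)) = √(278 + (653 - 468)) = √(278 + 185) = √463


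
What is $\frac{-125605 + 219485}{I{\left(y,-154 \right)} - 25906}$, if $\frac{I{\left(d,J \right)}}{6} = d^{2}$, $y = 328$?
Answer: $\frac{46940}{309799} \approx 0.15152$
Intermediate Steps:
$I{\left(d,J \right)} = 6 d^{2}$
$\frac{-125605 + 219485}{I{\left(y,-154 \right)} - 25906} = \frac{-125605 + 219485}{6 \cdot 328^{2} - 25906} = \frac{93880}{6 \cdot 107584 - 25906} = \frac{93880}{645504 - 25906} = \frac{93880}{619598} = 93880 \cdot \frac{1}{619598} = \frac{46940}{309799}$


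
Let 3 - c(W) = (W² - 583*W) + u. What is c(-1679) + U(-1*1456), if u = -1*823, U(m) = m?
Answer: -3798528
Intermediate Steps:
u = -823
c(W) = 826 - W² + 583*W (c(W) = 3 - ((W² - 583*W) - 823) = 3 - (-823 + W² - 583*W) = 3 + (823 - W² + 583*W) = 826 - W² + 583*W)
c(-1679) + U(-1*1456) = (826 - 1*(-1679)² + 583*(-1679)) - 1*1456 = (826 - 1*2819041 - 978857) - 1456 = (826 - 2819041 - 978857) - 1456 = -3797072 - 1456 = -3798528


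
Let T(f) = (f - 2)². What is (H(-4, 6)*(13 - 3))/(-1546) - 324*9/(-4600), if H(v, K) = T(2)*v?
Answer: 729/1150 ≈ 0.63391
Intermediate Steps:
T(f) = (-2 + f)²
H(v, K) = 0 (H(v, K) = (-2 + 2)²*v = 0²*v = 0*v = 0)
(H(-4, 6)*(13 - 3))/(-1546) - 324*9/(-4600) = (0*(13 - 3))/(-1546) - 324*9/(-4600) = (0*10)*(-1/1546) - 2916*(-1/4600) = 0*(-1/1546) + 729/1150 = 0 + 729/1150 = 729/1150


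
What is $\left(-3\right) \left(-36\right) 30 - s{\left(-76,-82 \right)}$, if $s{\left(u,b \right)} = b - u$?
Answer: $3246$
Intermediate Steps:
$\left(-3\right) \left(-36\right) 30 - s{\left(-76,-82 \right)} = \left(-3\right) \left(-36\right) 30 - \left(-82 - -76\right) = 108 \cdot 30 - \left(-82 + 76\right) = 3240 - -6 = 3240 + 6 = 3246$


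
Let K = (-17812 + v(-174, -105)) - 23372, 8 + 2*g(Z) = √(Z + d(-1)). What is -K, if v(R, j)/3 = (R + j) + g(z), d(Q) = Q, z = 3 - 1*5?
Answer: 42033 - 3*I*√3/2 ≈ 42033.0 - 2.5981*I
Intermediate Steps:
z = -2 (z = 3 - 5 = -2)
g(Z) = -4 + √(-1 + Z)/2 (g(Z) = -4 + √(Z - 1)/2 = -4 + √(-1 + Z)/2)
v(R, j) = -12 + 3*R + 3*j + 3*I*√3/2 (v(R, j) = 3*((R + j) + (-4 + √(-1 - 2)/2)) = 3*((R + j) + (-4 + √(-3)/2)) = 3*((R + j) + (-4 + (I*√3)/2)) = 3*((R + j) + (-4 + I*√3/2)) = 3*(-4 + R + j + I*√3/2) = -12 + 3*R + 3*j + 3*I*√3/2)
K = -42033 + 3*I*√3/2 (K = (-17812 + (-12 + 3*(-174) + 3*(-105) + 3*I*√3/2)) - 23372 = (-17812 + (-12 - 522 - 315 + 3*I*√3/2)) - 23372 = (-17812 + (-849 + 3*I*√3/2)) - 23372 = (-18661 + 3*I*√3/2) - 23372 = -42033 + 3*I*√3/2 ≈ -42033.0 + 2.5981*I)
-K = -(-42033 + 3*I*√3/2) = 42033 - 3*I*√3/2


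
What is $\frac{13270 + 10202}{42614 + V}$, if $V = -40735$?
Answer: $\frac{23472}{1879} \approx 12.492$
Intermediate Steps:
$\frac{13270 + 10202}{42614 + V} = \frac{13270 + 10202}{42614 - 40735} = \frac{23472}{1879}$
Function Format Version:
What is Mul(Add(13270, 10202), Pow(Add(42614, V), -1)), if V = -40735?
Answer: Rational(23472, 1879) ≈ 12.492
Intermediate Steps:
Mul(Add(13270, 10202), Pow(Add(42614, V), -1)) = Mul(Add(13270, 10202), Pow(Add(42614, -40735), -1)) = Mul(23472, Pow(1879, -1)) = Mul(23472, Rational(1, 1879)) = Rational(23472, 1879)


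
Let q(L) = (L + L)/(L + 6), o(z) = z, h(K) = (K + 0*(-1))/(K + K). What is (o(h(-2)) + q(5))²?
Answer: 961/484 ≈ 1.9855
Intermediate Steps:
h(K) = ½ (h(K) = (K + 0)/((2*K)) = K*(1/(2*K)) = ½)
q(L) = 2*L/(6 + L) (q(L) = (2*L)/(6 + L) = 2*L/(6 + L))
(o(h(-2)) + q(5))² = (½ + 2*5/(6 + 5))² = (½ + 2*5/11)² = (½ + 2*5*(1/11))² = (½ + 10/11)² = (31/22)² = 961/484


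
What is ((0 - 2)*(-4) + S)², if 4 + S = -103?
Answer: 9801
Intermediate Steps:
S = -107 (S = -4 - 103 = -107)
((0 - 2)*(-4) + S)² = ((0 - 2)*(-4) - 107)² = (-2*(-4) - 107)² = (8 - 107)² = (-99)² = 9801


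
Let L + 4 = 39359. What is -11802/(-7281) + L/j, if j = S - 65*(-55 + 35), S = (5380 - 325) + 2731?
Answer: 131258909/22051722 ≈ 5.9523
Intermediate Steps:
L = 39355 (L = -4 + 39359 = 39355)
S = 7786 (S = 5055 + 2731 = 7786)
j = 9086 (j = 7786 - 65*(-55 + 35) = 7786 - 65*(-20) = 7786 - 1*(-1300) = 7786 + 1300 = 9086)
-11802/(-7281) + L/j = -11802/(-7281) + 39355/9086 = -11802*(-1/7281) + 39355*(1/9086) = 3934/2427 + 39355/9086 = 131258909/22051722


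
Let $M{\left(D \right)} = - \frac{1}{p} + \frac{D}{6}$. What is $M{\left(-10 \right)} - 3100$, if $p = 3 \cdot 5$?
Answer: $- \frac{46526}{15} \approx -3101.7$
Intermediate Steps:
$p = 15$
$M{\left(D \right)} = - \frac{1}{15} + \frac{D}{6}$
$M{\left(-10 \right)} - 3100 = \left(- \frac{1}{15} + \frac{1}{6} \left(-10\right)\right) - 3100 = \left(- \frac{1}{15} - \frac{5}{3}\right) - 3100 = - \frac{26}{15} - 3100 = - \frac{46526}{15}$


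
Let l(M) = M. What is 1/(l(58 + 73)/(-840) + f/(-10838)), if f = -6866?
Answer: 4551960/2173831 ≈ 2.0940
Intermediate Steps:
1/(l(58 + 73)/(-840) + f/(-10838)) = 1/((58 + 73)/(-840) - 6866/(-10838)) = 1/(131*(-1/840) - 6866*(-1/10838)) = 1/(-131/840 + 3433/5419) = 1/(2173831/4551960) = 4551960/2173831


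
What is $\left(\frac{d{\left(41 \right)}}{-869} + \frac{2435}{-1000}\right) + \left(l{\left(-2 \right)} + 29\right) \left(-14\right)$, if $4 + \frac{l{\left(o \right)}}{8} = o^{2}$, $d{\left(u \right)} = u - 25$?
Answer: $- \frac{70989203}{173800} \approx -408.45$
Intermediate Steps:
$d{\left(u \right)} = -25 + u$ ($d{\left(u \right)} = u - 25 = -25 + u$)
$l{\left(o \right)} = -32 + 8 o^{2}$
$\left(\frac{d{\left(41 \right)}}{-869} + \frac{2435}{-1000}\right) + \left(l{\left(-2 \right)} + 29\right) \left(-14\right) = \left(\frac{-25 + 41}{-869} + \frac{2435}{-1000}\right) + \left(\left(-32 + 8 \left(-2\right)^{2}\right) + 29\right) \left(-14\right) = \left(16 \left(- \frac{1}{869}\right) + 2435 \left(- \frac{1}{1000}\right)\right) + \left(\left(-32 + 8 \cdot 4\right) + 29\right) \left(-14\right) = \left(- \frac{16}{869} - \frac{487}{200}\right) + \left(\left(-32 + 32\right) + 29\right) \left(-14\right) = - \frac{426403}{173800} + \left(0 + 29\right) \left(-14\right) = - \frac{426403}{173800} + 29 \left(-14\right) = - \frac{426403}{173800} - 406 = - \frac{70989203}{173800}$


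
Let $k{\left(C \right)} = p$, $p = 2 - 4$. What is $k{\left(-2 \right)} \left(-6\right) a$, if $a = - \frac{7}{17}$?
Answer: $- \frac{84}{17} \approx -4.9412$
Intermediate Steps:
$a = - \frac{7}{17}$ ($a = \left(-7\right) \frac{1}{17} = - \frac{7}{17} \approx -0.41176$)
$p = -2$
$k{\left(C \right)} = -2$
$k{\left(-2 \right)} \left(-6\right) a = \left(-2\right) \left(-6\right) \left(- \frac{7}{17}\right) = 12 \left(- \frac{7}{17}\right) = - \frac{84}{17}$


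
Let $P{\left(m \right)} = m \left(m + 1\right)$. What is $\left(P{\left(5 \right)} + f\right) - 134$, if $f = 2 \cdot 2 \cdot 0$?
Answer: $-104$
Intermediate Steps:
$P{\left(m \right)} = m \left(1 + m\right)$
$f = 0$ ($f = 4 \cdot 0 = 0$)
$\left(P{\left(5 \right)} + f\right) - 134 = \left(5 \left(1 + 5\right) + 0\right) - 134 = \left(5 \cdot 6 + 0\right) - 134 = \left(30 + 0\right) - 134 = 30 - 134 = -104$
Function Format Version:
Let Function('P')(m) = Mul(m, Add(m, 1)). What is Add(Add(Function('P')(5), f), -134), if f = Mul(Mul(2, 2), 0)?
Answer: -104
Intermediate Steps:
Function('P')(m) = Mul(m, Add(1, m))
f = 0 (f = Mul(4, 0) = 0)
Add(Add(Function('P')(5), f), -134) = Add(Add(Mul(5, Add(1, 5)), 0), -134) = Add(Add(Mul(5, 6), 0), -134) = Add(Add(30, 0), -134) = Add(30, -134) = -104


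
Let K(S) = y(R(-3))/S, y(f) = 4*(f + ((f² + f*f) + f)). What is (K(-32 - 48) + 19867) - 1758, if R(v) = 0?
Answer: 18109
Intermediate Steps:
y(f) = 8*f + 8*f² (y(f) = 4*(f + ((f² + f²) + f)) = 4*(f + (2*f² + f)) = 4*(f + (f + 2*f²)) = 4*(2*f + 2*f²) = 8*f + 8*f²)
K(S) = 0 (K(S) = (8*0*(1 + 0))/S = (8*0*1)/S = 0/S = 0)
(K(-32 - 48) + 19867) - 1758 = (0 + 19867) - 1758 = 19867 - 1758 = 18109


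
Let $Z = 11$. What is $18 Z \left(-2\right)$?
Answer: $-396$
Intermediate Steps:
$18 Z \left(-2\right) = 18 \cdot 11 \left(-2\right) = 198 \left(-2\right) = -396$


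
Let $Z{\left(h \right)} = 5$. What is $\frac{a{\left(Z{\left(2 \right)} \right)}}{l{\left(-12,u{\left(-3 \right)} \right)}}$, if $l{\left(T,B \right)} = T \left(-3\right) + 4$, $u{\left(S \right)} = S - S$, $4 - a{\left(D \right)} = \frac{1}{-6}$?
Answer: $\frac{5}{48} \approx 0.10417$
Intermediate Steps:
$a{\left(D \right)} = \frac{25}{6}$ ($a{\left(D \right)} = 4 - \frac{1}{-6} = 4 - - \frac{1}{6} = 4 + \frac{1}{6} = \frac{25}{6}$)
$u{\left(S \right)} = 0$
$l{\left(T,B \right)} = 4 - 3 T$ ($l{\left(T,B \right)} = - 3 T + 4 = 4 - 3 T$)
$\frac{a{\left(Z{\left(2 \right)} \right)}}{l{\left(-12,u{\left(-3 \right)} \right)}} = \frac{25}{6 \left(4 - -36\right)} = \frac{25}{6 \left(4 + 36\right)} = \frac{25}{6 \cdot 40} = \frac{25}{6} \cdot \frac{1}{40} = \frac{5}{48}$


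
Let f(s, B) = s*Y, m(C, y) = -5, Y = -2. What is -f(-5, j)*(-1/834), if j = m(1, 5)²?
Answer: 5/417 ≈ 0.011990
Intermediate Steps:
j = 25 (j = (-5)² = 25)
f(s, B) = -2*s (f(s, B) = s*(-2) = -2*s)
-f(-5, j)*(-1/834) = -(-2*(-5))*(-1/834) = -10*(-1*1/834) = -10*(-1)/834 = -1*(-5/417) = 5/417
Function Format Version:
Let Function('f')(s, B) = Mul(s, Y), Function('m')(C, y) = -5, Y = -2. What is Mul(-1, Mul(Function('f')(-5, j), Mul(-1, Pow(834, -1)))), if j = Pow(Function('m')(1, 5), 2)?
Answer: Rational(5, 417) ≈ 0.011990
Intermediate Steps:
j = 25 (j = Pow(-5, 2) = 25)
Function('f')(s, B) = Mul(-2, s) (Function('f')(s, B) = Mul(s, -2) = Mul(-2, s))
Mul(-1, Mul(Function('f')(-5, j), Mul(-1, Pow(834, -1)))) = Mul(-1, Mul(Mul(-2, -5), Mul(-1, Pow(834, -1)))) = Mul(-1, Mul(10, Mul(-1, Rational(1, 834)))) = Mul(-1, Mul(10, Rational(-1, 834))) = Mul(-1, Rational(-5, 417)) = Rational(5, 417)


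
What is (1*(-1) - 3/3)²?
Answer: 4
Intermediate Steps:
(1*(-1) - 3/3)² = (-1 - 3*⅓)² = (-1 - 1)² = (-2)² = 4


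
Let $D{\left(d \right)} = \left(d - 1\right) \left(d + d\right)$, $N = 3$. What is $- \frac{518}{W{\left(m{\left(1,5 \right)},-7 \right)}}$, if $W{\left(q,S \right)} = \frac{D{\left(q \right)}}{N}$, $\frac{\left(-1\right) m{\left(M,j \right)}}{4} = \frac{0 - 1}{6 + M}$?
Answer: $\frac{12691}{4} \approx 3172.8$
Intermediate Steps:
$m{\left(M,j \right)} = \frac{4}{6 + M}$ ($m{\left(M,j \right)} = - 4 \frac{0 - 1}{6 + M} = - 4 \left(- \frac{1}{6 + M}\right) = \frac{4}{6 + M}$)
$D{\left(d \right)} = 2 d \left(-1 + d\right)$ ($D{\left(d \right)} = \left(-1 + d\right) 2 d = 2 d \left(-1 + d\right)$)
$W{\left(q,S \right)} = \frac{2 q \left(-1 + q\right)}{3}$
$- \frac{518}{W{\left(m{\left(1,5 \right)},-7 \right)}} = - \frac{518}{\frac{2}{3} \frac{4}{6 + 1} \left(-1 + \frac{4}{6 + 1}\right)} = - \frac{518}{\frac{2}{3} \cdot \frac{4}{7} \left(-1 + \frac{4}{7}\right)} = - \frac{518}{\frac{2}{3} \cdot \frac{4}{7} \left(- \frac{3}{7}\right)} = - \frac{518}{- \frac{8}{49}} = \left(-518\right) \left(- \frac{49}{8}\right) = \frac{12691}{4}$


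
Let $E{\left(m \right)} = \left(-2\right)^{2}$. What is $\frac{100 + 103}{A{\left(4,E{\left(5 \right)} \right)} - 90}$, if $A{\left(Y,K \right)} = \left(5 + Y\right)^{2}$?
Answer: $- \frac{203}{9} \approx -22.556$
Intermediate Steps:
$E{\left(m \right)} = 4$
$\frac{100 + 103}{A{\left(4,E{\left(5 \right)} \right)} - 90} = \frac{100 + 103}{\left(5 + 4\right)^{2} - 90} = \frac{1}{9^{2} - 90} \cdot 203 = \frac{1}{81 - 90} \cdot 203 = \frac{1}{-9} \cdot 203 = \left(- \frac{1}{9}\right) 203 = - \frac{203}{9}$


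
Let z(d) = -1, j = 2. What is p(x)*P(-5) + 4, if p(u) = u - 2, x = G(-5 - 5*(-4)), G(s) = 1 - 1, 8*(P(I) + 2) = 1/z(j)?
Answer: 33/4 ≈ 8.2500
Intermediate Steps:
P(I) = -17/8 (P(I) = -2 + (⅛)/(-1) = -2 + (⅛)*(-1) = -2 - ⅛ = -17/8)
G(s) = 0
x = 0
p(u) = -2 + u
p(x)*P(-5) + 4 = (-2 + 0)*(-17/8) + 4 = -2*(-17/8) + 4 = 17/4 + 4 = 33/4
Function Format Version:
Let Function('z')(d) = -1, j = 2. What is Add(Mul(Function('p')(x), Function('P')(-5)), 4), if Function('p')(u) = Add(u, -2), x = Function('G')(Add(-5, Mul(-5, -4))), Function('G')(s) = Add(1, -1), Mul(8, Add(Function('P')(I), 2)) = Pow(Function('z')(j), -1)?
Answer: Rational(33, 4) ≈ 8.2500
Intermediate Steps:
Function('P')(I) = Rational(-17, 8) (Function('P')(I) = Add(-2, Mul(Rational(1, 8), Pow(-1, -1))) = Add(-2, Mul(Rational(1, 8), -1)) = Add(-2, Rational(-1, 8)) = Rational(-17, 8))
Function('G')(s) = 0
x = 0
Function('p')(u) = Add(-2, u)
Add(Mul(Function('p')(x), Function('P')(-5)), 4) = Add(Mul(Add(-2, 0), Rational(-17, 8)), 4) = Add(Mul(-2, Rational(-17, 8)), 4) = Add(Rational(17, 4), 4) = Rational(33, 4)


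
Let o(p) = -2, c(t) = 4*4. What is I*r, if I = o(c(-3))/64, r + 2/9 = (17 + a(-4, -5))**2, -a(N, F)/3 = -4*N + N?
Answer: -3247/288 ≈ -11.274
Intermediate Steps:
c(t) = 16
a(N, F) = 9*N (a(N, F) = -3*(-4*N + N) = -(-9)*N = 9*N)
r = 3247/9 (r = -2/9 + (17 + 9*(-4))**2 = -2/9 + (17 - 36)**2 = -2/9 + (-19)**2 = -2/9 + 361 = 3247/9 ≈ 360.78)
I = -1/32 (I = -2/64 = -2*1/64 = -1/32 ≈ -0.031250)
I*r = -1/32*3247/9 = -3247/288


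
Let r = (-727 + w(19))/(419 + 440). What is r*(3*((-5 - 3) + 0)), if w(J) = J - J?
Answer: 17448/859 ≈ 20.312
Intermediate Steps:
w(J) = 0
r = -727/859 (r = (-727 + 0)/(419 + 440) = -727/859 ≈ -0.84633)
r*(3*((-5 - 3) + 0)) = -2181*((-5 - 3) + 0)/859 = -2181*(-8 + 0)/859 = -2181*(-8)/859 = -727/859*(-24) = 17448/859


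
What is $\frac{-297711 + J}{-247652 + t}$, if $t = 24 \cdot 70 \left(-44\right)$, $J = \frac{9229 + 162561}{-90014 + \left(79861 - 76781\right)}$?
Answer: $\frac{3235172483}{3494442531} \approx 0.92581$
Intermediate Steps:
$J = - \frac{85895}{43467}$ ($J = \frac{171790}{-90014 + \left(79861 - 76781\right)} = \frac{171790}{-90014 + 3080} = \frac{171790}{-86934} = 171790 \left(- \frac{1}{86934}\right) = - \frac{85895}{43467} \approx -1.9761$)
$t = -73920$ ($t = 1680 \left(-44\right) = -73920$)
$\frac{-297711 + J}{-247652 + t} = \frac{-297711 - \frac{85895}{43467}}{-247652 - 73920} = - \frac{12940689932}{43467 \left(-321572\right)} = \left(- \frac{12940689932}{43467}\right) \left(- \frac{1}{321572}\right) = \frac{3235172483}{3494442531}$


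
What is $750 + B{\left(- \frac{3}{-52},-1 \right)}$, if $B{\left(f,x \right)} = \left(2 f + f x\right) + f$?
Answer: $\frac{19503}{26} \approx 750.12$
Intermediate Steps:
$B{\left(f,x \right)} = 3 f + f x$
$750 + B{\left(- \frac{3}{-52},-1 \right)} = 750 + - \frac{3}{-52} \left(3 - 1\right) = 750 + \left(-3\right) \left(- \frac{1}{52}\right) 2 = 750 + \frac{3}{52} \cdot 2 = 750 + \frac{3}{26} = \frac{19503}{26}$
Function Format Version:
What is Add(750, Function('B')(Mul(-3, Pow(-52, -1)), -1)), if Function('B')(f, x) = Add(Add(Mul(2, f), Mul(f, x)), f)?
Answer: Rational(19503, 26) ≈ 750.12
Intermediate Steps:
Function('B')(f, x) = Add(Mul(3, f), Mul(f, x))
Add(750, Function('B')(Mul(-3, Pow(-52, -1)), -1)) = Add(750, Mul(Mul(-3, Pow(-52, -1)), Add(3, -1))) = Add(750, Mul(Mul(-3, Rational(-1, 52)), 2)) = Add(750, Mul(Rational(3, 52), 2)) = Add(750, Rational(3, 26)) = Rational(19503, 26)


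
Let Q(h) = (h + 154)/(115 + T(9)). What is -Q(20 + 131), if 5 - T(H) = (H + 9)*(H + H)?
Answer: 305/204 ≈ 1.4951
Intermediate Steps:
T(H) = 5 - 2*H*(9 + H) (T(H) = 5 - (H + 9)*(H + H) = 5 - (9 + H)*2*H = 5 - 2*H*(9 + H))
Q(h) = -77/102 - h/204 (Q(h) = (h + 154)/(115 + (5 - 18*9 - 2*9²)) = (154 + h)/(115 + (5 - 162 - 2*81)) = (154 + h)/(115 + (5 - 162 - 162)) = (154 + h)/(115 - 319) = (154 + h)/(-204) = (154 + h)*(-1/204) = -77/102 - h/204)
-Q(20 + 131) = -(-77/102 - (20 + 131)/204) = -(-77/102 - 1/204*151) = -(-77/102 - 151/204) = -1*(-305/204) = 305/204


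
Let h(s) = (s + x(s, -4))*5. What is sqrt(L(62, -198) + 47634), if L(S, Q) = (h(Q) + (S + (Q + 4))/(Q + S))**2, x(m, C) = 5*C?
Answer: sqrt(1426063633)/34 ≈ 1110.7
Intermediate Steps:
h(s) = -100 + 5*s (h(s) = (s + 5*(-4))*5 = (s - 20)*5 = (-20 + s)*5 = -100 + 5*s)
L(S, Q) = (-100 + 5*Q + (4 + Q + S)/(Q + S))**2 (L(S, Q) = ((-100 + 5*Q) + (S + (Q + 4))/(Q + S))**2 = ((-100 + 5*Q) + (S + (4 + Q))/(Q + S))**2 = ((-100 + 5*Q) + (4 + Q + S)/(Q + S))**2 = (-100 + 5*Q + (4 + Q + S)/(Q + S))**2)
sqrt(L(62, -198) + 47634) = sqrt((4 - 198 + 62 + 5*(-198)*(-20 - 198) + 5*62*(-20 - 198))**2/(-198 + 62)**2 + 47634) = sqrt((4 - 198 + 62 + 5*(-198)*(-218) + 5*62*(-218))**2/(-136)**2 + 47634) = sqrt((4 - 198 + 62 + 215820 - 67580)**2/18496 + 47634) = sqrt((1/18496)*148108**2 + 47634) = sqrt((1/18496)*21935979664 + 47634) = sqrt(1370998729/1156 + 47634) = sqrt(1426063633/1156) = sqrt(1426063633)/34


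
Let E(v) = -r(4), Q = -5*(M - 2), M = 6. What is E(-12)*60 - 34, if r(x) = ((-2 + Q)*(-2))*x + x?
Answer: -10834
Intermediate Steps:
Q = -20 (Q = -5*(6 - 2) = -5*4 = -20)
r(x) = 45*x (r(x) = ((-2 - 20)*(-2))*x + x = (-22*(-2))*x + x = 44*x + x = 45*x)
E(v) = -180 (E(v) = -45*4 = -1*180 = -180)
E(-12)*60 - 34 = -180*60 - 34 = -10800 - 34 = -10834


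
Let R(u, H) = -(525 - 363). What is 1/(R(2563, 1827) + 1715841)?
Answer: 1/1715679 ≈ 5.8286e-7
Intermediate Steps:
R(u, H) = -162 (R(u, H) = -1*162 = -162)
1/(R(2563, 1827) + 1715841) = 1/(-162 + 1715841) = 1/1715679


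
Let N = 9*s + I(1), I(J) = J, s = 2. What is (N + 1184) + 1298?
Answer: 2501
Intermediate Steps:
N = 19 (N = 9*2 + 1 = 18 + 1 = 19)
(N + 1184) + 1298 = (19 + 1184) + 1298 = 1203 + 1298 = 2501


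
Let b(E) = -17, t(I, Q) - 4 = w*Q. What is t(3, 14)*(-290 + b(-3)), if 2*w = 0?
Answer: -1228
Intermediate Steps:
w = 0 (w = (½)*0 = 0)
t(I, Q) = 4 (t(I, Q) = 4 + 0*Q = 4 + 0 = 4)
t(3, 14)*(-290 + b(-3)) = 4*(-290 - 17) = 4*(-307) = -1228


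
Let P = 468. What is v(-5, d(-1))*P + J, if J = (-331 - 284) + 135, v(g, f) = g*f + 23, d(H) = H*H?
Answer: 7944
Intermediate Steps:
d(H) = H²
v(g, f) = 23 + f*g (v(g, f) = f*g + 23 = 23 + f*g)
J = -480 (J = -615 + 135 = -480)
v(-5, d(-1))*P + J = (23 + (-1)²*(-5))*468 - 480 = (23 + 1*(-5))*468 - 480 = (23 - 5)*468 - 480 = 18*468 - 480 = 8424 - 480 = 7944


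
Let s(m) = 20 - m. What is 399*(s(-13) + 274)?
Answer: 122493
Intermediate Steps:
399*(s(-13) + 274) = 399*((20 - 1*(-13)) + 274) = 399*((20 + 13) + 274) = 399*(33 + 274) = 399*307 = 122493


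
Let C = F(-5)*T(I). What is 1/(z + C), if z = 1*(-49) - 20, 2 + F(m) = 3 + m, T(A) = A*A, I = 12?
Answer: -1/645 ≈ -0.0015504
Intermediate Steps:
T(A) = A²
F(m) = 1 + m (F(m) = -2 + (3 + m) = 1 + m)
z = -69 (z = -49 - 20 = -69)
C = -576 (C = (1 - 5)*12² = -4*144 = -576)
1/(z + C) = 1/(-69 - 576) = 1/(-645) = -1/645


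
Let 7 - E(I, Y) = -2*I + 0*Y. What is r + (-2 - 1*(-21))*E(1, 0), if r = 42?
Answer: 213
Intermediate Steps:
E(I, Y) = 7 + 2*I (E(I, Y) = 7 - (-2*I + 0*Y) = 7 - (-2*I + 0) = 7 - (-2)*I = 7 + 2*I)
r + (-2 - 1*(-21))*E(1, 0) = 42 + (-2 - 1*(-21))*(7 + 2*1) = 42 + (-2 + 21)*(7 + 2) = 42 + 19*9 = 42 + 171 = 213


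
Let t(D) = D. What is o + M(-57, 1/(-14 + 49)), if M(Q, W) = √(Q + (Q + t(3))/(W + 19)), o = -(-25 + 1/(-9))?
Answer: 226/9 + 3*I*√9102/37 ≈ 25.111 + 7.7355*I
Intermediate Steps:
o = 226/9 (o = -(-25 - ⅑) = -1*(-226/9) = 226/9 ≈ 25.111)
M(Q, W) = √(Q + (3 + Q)/(19 + W)) (M(Q, W) = √(Q + (Q + 3)/(W + 19)) = √(Q + (3 + Q)/(19 + W)))
o + M(-57, 1/(-14 + 49)) = 226/9 + √((3 - 57 - 57*(19 + 1/(-14 + 49)))/(19 + 1/(-14 + 49))) = 226/9 + √((3 - 57 - 57*(19 + 1/35))/(19 + 1/35)) = 226/9 + √((3 - 57 - 57*666/35)/(666/35)) = 226/9 + √(35*(3 - 57 - 37962/35)/666) = 226/9 + √((35/666)*(-39852/35)) = 226/9 + √(-2214/37) = 226/9 + 3*I*√9102/37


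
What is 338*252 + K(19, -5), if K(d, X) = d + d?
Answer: 85214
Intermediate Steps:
K(d, X) = 2*d
338*252 + K(19, -5) = 338*252 + 2*19 = 85176 + 38 = 85214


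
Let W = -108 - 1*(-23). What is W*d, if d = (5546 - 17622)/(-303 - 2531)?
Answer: -513230/1417 ≈ -362.19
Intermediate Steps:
d = 6038/1417 (d = -12076/(-2834) = -12076*(-1/2834) = 6038/1417 ≈ 4.2611)
W = -85 (W = -108 + 23 = -85)
W*d = -85*6038/1417 = -513230/1417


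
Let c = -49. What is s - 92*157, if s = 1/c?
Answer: -707757/49 ≈ -14444.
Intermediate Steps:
s = -1/49 (s = 1/(-49) = -1/49 ≈ -0.020408)
s - 92*157 = -1/49 - 92*157 = -1/49 - 14444 = -707757/49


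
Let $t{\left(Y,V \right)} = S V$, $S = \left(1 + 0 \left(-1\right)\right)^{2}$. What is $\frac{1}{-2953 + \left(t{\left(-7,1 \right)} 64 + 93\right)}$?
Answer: $- \frac{1}{2796} \approx -0.00035765$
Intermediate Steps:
$S = 1$ ($S = \left(1 + 0\right)^{2} = 1^{2} = 1$)
$t{\left(Y,V \right)} = V$ ($t{\left(Y,V \right)} = 1 V = V$)
$\frac{1}{-2953 + \left(t{\left(-7,1 \right)} 64 + 93\right)} = \frac{1}{-2953 + \left(1 \cdot 64 + 93\right)} = \frac{1}{-2953 + \left(64 + 93\right)} = \frac{1}{-2953 + 157} = \frac{1}{-2796} = - \frac{1}{2796}$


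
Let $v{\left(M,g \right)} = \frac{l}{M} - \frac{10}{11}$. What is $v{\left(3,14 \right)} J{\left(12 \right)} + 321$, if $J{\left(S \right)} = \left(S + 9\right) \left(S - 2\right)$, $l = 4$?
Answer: $\frac{4511}{11} \approx 410.09$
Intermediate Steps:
$v{\left(M,g \right)} = - \frac{10}{11} + \frac{4}{M}$ ($v{\left(M,g \right)} = \frac{4}{M} - \frac{10}{11} = - \frac{10}{11} + \frac{4}{M}$)
$J{\left(S \right)} = \left(-2 + S\right) \left(9 + S\right)$ ($J{\left(S \right)} = \left(9 + S\right) \left(-2 + S\right) = \left(-2 + S\right) \left(9 + S\right)$)
$v{\left(3,14 \right)} J{\left(12 \right)} + 321 = \left(- \frac{10}{11} + \frac{4}{3}\right) \left(-18 + 12^{2} + 7 \cdot 12\right) + 321 = \left(- \frac{10}{11} + 4 \cdot \frac{1}{3}\right) \left(-18 + 144 + 84\right) + 321 = \left(- \frac{10}{11} + \frac{4}{3}\right) 210 + 321 = \frac{14}{33} \cdot 210 + 321 = \frac{980}{11} + 321 = \frac{4511}{11}$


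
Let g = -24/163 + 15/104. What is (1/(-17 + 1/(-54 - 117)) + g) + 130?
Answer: 1601371745/12324104 ≈ 129.94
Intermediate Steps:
g = -51/16952 (g = -24*1/163 + 15*(1/104) = -24/163 + 15/104 = -51/16952 ≈ -0.0030085)
(1/(-17 + 1/(-54 - 117)) + g) + 130 = (1/(-17 + 1/(-54 - 117)) - 51/16952) + 130 = (1/(-17 + 1/(-171)) - 51/16952) + 130 = (1/(-17 - 1/171) - 51/16952) + 130 = (1/(-2908/171) - 51/16952) + 130 = (-171/2908 - 51/16952) + 130 = -761775/12324104 + 130 = 1601371745/12324104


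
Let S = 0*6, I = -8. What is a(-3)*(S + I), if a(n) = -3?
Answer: 24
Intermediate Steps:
S = 0
a(-3)*(S + I) = -3*(0 - 8) = -3*(-8) = 24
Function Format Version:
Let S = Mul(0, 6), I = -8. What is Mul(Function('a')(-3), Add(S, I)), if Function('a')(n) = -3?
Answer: 24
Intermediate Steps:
S = 0
Mul(Function('a')(-3), Add(S, I)) = Mul(-3, Add(0, -8)) = Mul(-3, -8) = 24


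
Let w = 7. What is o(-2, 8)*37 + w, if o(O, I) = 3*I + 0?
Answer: 895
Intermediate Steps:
o(O, I) = 3*I
o(-2, 8)*37 + w = (3*8)*37 + 7 = 24*37 + 7 = 888 + 7 = 895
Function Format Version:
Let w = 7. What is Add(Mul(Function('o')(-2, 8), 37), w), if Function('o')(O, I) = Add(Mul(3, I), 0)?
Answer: 895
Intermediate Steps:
Function('o')(O, I) = Mul(3, I)
Add(Mul(Function('o')(-2, 8), 37), w) = Add(Mul(Mul(3, 8), 37), 7) = Add(Mul(24, 37), 7) = Add(888, 7) = 895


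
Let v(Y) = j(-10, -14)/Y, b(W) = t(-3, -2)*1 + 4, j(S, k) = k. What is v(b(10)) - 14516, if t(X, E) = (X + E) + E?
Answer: -43534/3 ≈ -14511.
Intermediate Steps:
t(X, E) = X + 2*E (t(X, E) = (E + X) + E = X + 2*E)
b(W) = -3 (b(W) = (-3 + 2*(-2))*1 + 4 = (-3 - 4)*1 + 4 = -7*1 + 4 = -7 + 4 = -3)
v(Y) = -14/Y
v(b(10)) - 14516 = -14/(-3) - 14516 = -14*(-1/3) - 14516 = 14/3 - 14516 = -43534/3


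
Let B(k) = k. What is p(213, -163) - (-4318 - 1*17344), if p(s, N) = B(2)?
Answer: 21664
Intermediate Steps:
p(s, N) = 2
p(213, -163) - (-4318 - 1*17344) = 2 - (-4318 - 1*17344) = 2 - (-4318 - 17344) = 2 - 1*(-21662) = 2 + 21662 = 21664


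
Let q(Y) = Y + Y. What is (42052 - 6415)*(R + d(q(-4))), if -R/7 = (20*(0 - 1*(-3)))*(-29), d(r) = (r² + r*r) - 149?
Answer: 433310283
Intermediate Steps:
q(Y) = 2*Y
d(r) = -149 + 2*r² (d(r) = (r² + r²) - 149 = 2*r² - 149 = -149 + 2*r²)
R = 12180 (R = -7*20*(0 - 1*(-3))*(-29) = -7*20*(0 + 3)*(-29) = -7*20*3*(-29) = -420*(-29) = -7*(-1740) = 12180)
(42052 - 6415)*(R + d(q(-4))) = (42052 - 6415)*(12180 + (-149 + 2*(2*(-4))²)) = 35637*(12180 + (-149 + 2*(-8)²)) = 35637*(12180 + (-149 + 2*64)) = 35637*(12180 + (-149 + 128)) = 35637*(12180 - 21) = 35637*12159 = 433310283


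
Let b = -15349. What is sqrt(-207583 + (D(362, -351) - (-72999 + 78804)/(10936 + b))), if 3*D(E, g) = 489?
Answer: I*sqrt(448821053835)/1471 ≈ 455.43*I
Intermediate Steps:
D(E, g) = 163 (D(E, g) = (1/3)*489 = 163)
sqrt(-207583 + (D(362, -351) - (-72999 + 78804)/(10936 + b))) = sqrt(-207583 + (163 - (-72999 + 78804)/(10936 - 15349))) = sqrt(-207583 + (163 - 5805/(-4413))) = sqrt(-207583 + (163 - 5805*(-1)/4413)) = sqrt(-207583 + (163 - 1*(-1935/1471))) = sqrt(-207583 + (163 + 1935/1471)) = sqrt(-207583 + 241708/1471) = sqrt(-305112885/1471) = I*sqrt(448821053835)/1471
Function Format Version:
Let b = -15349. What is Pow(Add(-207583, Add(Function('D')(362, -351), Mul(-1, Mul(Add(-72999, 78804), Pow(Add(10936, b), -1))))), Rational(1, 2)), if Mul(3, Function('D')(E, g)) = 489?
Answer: Mul(Rational(1, 1471), I, Pow(448821053835, Rational(1, 2))) ≈ Mul(455.43, I)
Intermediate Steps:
Function('D')(E, g) = 163 (Function('D')(E, g) = Mul(Rational(1, 3), 489) = 163)
Pow(Add(-207583, Add(Function('D')(362, -351), Mul(-1, Mul(Add(-72999, 78804), Pow(Add(10936, b), -1))))), Rational(1, 2)) = Pow(Add(-207583, Add(163, Mul(-1, Mul(Add(-72999, 78804), Pow(Add(10936, -15349), -1))))), Rational(1, 2)) = Pow(Add(-207583, Add(163, Mul(-1, Mul(5805, Pow(-4413, -1))))), Rational(1, 2)) = Pow(Add(-207583, Add(163, Mul(-1, Mul(5805, Rational(-1, 4413))))), Rational(1, 2)) = Pow(Add(-207583, Add(163, Mul(-1, Rational(-1935, 1471)))), Rational(1, 2)) = Pow(Add(-207583, Add(163, Rational(1935, 1471))), Rational(1, 2)) = Pow(Add(-207583, Rational(241708, 1471)), Rational(1, 2)) = Pow(Rational(-305112885, 1471), Rational(1, 2)) = Mul(Rational(1, 1471), I, Pow(448821053835, Rational(1, 2)))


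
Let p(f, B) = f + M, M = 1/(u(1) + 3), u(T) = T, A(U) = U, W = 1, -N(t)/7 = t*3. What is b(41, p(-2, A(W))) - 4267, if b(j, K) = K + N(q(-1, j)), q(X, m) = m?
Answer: -20519/4 ≈ -5129.8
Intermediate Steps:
N(t) = -21*t (N(t) = -7*t*3 = -21*t)
M = ¼ (M = 1/(1 + 3) = 1/4 = ¼ ≈ 0.25000)
p(f, B) = ¼ + f (p(f, B) = f + ¼ = ¼ + f)
b(j, K) = K - 21*j
b(41, p(-2, A(W))) - 4267 = ((¼ - 2) - 21*41) - 4267 = (-7/4 - 861) - 4267 = -3451/4 - 4267 = -20519/4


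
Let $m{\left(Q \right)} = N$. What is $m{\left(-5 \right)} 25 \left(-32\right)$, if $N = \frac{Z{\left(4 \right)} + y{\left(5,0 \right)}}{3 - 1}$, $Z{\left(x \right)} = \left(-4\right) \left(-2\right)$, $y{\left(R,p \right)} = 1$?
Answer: $-3600$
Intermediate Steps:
$Z{\left(x \right)} = 8$
$N = \frac{9}{2}$ ($N = \frac{8 + 1}{3 - 1} = \frac{9}{2} \approx 4.5$)
$m{\left(Q \right)} = \frac{9}{2}$
$m{\left(-5 \right)} 25 \left(-32\right) = \frac{9}{2} \cdot 25 \left(-32\right) = \frac{225}{2} \left(-32\right) = -3600$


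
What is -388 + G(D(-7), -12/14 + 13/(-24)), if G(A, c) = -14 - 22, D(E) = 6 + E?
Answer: -424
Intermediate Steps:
G(A, c) = -36
-388 + G(D(-7), -12/14 + 13/(-24)) = -388 - 36 = -424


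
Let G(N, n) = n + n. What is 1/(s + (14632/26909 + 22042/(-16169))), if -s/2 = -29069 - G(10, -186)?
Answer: 435091621/24971291952304 ≈ 1.7424e-5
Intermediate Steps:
G(N, n) = 2*n
s = 57394 (s = -2*(-29069 - 2*(-186)) = -2*(-29069 - 1*(-372)) = -2*(-29069 + 372) = -2*(-28697) = 57394)
1/(s + (14632/26909 + 22042/(-16169))) = 1/(57394 + (14632/26909 + 22042/(-16169))) = 1/(57394 + (14632*(1/26909) + 22042*(-1/16169))) = 1/(57394 + (14632/26909 - 22042/16169)) = 1/(57394 - 356543370/435091621) = 1/(24971291952304/435091621) = 435091621/24971291952304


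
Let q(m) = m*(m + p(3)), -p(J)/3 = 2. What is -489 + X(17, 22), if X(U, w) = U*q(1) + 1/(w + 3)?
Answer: -14349/25 ≈ -573.96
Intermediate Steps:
p(J) = -6 (p(J) = -3*2 = -6)
q(m) = m*(-6 + m) (q(m) = m*(m - 6) = m*(-6 + m))
X(U, w) = 1/(3 + w) - 5*U (X(U, w) = U*(1*(-6 + 1)) + 1/(w + 3) = U*(1*(-5)) + 1/(3 + w) = U*(-5) + 1/(3 + w) = -5*U + 1/(3 + w) = 1/(3 + w) - 5*U)
-489 + X(17, 22) = -489 + (1 - 15*17 - 5*17*22)/(3 + 22) = -489 + (1 - 255 - 1870)/25 = -489 + (1/25)*(-2124) = -489 - 2124/25 = -14349/25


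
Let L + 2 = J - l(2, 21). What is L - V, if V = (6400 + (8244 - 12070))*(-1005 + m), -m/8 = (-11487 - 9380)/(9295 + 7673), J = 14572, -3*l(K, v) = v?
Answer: 260188449/101 ≈ 2.5761e+6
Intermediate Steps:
l(K, v) = -v/3
m = 2981/303 (m = -8*(-11487 - 9380)/(9295 + 7673) = -(-166936)/16968 = -8*(-2981/2424) = 2981/303 ≈ 9.8383)
L = 14577 (L = -2 + (14572 - (-1)*21/3) = -2 + (14572 - 1*(-7)) = -2 + (14572 + 7) = -2 + 14579 = 14577)
V = -258716172/101 (V = (6400 + (8244 - 12070))*(-1005 + 2981/303) = (6400 - 3826)*(-301534/303) = 2574*(-301534/303) = -258716172/101 ≈ -2.5615e+6)
L - V = 14577 - 1*(-258716172/101) = 14577 + 258716172/101 = 260188449/101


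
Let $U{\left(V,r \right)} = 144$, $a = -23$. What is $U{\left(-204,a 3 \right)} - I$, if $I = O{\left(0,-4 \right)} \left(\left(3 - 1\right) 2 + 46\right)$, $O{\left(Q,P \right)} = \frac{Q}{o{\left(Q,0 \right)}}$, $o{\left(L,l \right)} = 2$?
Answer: $144$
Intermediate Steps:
$O{\left(Q,P \right)} = \frac{Q}{2}$
$I = 0$ ($I = \frac{1}{2} \cdot 0 \left(\left(3 - 1\right) 2 + 46\right) = 0 \left(2 \cdot 2 + 46\right) = 0 \left(4 + 46\right) = 0 \cdot 50 = 0$)
$U{\left(-204,a 3 \right)} - I = 144 - 0 = 144 + 0 = 144$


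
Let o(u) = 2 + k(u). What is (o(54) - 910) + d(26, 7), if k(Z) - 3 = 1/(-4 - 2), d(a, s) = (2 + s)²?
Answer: -4945/6 ≈ -824.17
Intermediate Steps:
k(Z) = 17/6 (k(Z) = 3 + 1/(-4 - 2) = 3 + 1/(-6) = 3 - ⅙ = 17/6)
o(u) = 29/6 (o(u) = 2 + 17/6 = 29/6)
(o(54) - 910) + d(26, 7) = (29/6 - 910) + (2 + 7)² = -5431/6 + 9² = -5431/6 + 81 = -4945/6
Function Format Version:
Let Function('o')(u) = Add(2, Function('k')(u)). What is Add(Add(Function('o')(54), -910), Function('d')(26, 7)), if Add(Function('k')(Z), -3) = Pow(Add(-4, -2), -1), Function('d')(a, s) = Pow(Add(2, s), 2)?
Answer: Rational(-4945, 6) ≈ -824.17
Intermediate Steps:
Function('k')(Z) = Rational(17, 6) (Function('k')(Z) = Add(3, Pow(Add(-4, -2), -1)) = Add(3, Pow(-6, -1)) = Add(3, Rational(-1, 6)) = Rational(17, 6))
Function('o')(u) = Rational(29, 6) (Function('o')(u) = Add(2, Rational(17, 6)) = Rational(29, 6))
Add(Add(Function('o')(54), -910), Function('d')(26, 7)) = Add(Add(Rational(29, 6), -910), Pow(Add(2, 7), 2)) = Add(Rational(-5431, 6), Pow(9, 2)) = Add(Rational(-5431, 6), 81) = Rational(-4945, 6)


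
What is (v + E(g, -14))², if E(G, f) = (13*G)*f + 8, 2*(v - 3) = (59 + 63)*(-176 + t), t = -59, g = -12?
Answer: 147379600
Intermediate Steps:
v = -14332 (v = 3 + ((59 + 63)*(-176 - 59))/2 = 3 + (122*(-235))/2 = 3 + (½)*(-28670) = 3 - 14335 = -14332)
E(G, f) = 8 + 13*G*f (E(G, f) = 13*G*f + 8 = 8 + 13*G*f)
(v + E(g, -14))² = (-14332 + (8 + 13*(-12)*(-14)))² = (-14332 + (8 + 2184))² = (-14332 + 2192)² = (-12140)² = 147379600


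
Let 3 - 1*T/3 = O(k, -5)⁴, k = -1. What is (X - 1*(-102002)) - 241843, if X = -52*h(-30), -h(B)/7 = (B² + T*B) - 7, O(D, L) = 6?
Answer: 42543891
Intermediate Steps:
T = -3879 (T = 9 - 3*6⁴ = 9 - 3*1296 = 9 - 3888 = -3879)
h(B) = 49 - 7*B² + 27153*B (h(B) = -7*((B² - 3879*B) - 7) = -7*(-7 + B² - 3879*B) = 49 - 7*B² + 27153*B)
X = 42683732 (X = -52*(49 - 7*(-30)² + 27153*(-30)) = -52*(49 - 7*900 - 814590) = -52*(49 - 6300 - 814590) = -52*(-820841) = 42683732)
(X - 1*(-102002)) - 241843 = (42683732 - 1*(-102002)) - 241843 = (42683732 + 102002) - 241843 = 42785734 - 241843 = 42543891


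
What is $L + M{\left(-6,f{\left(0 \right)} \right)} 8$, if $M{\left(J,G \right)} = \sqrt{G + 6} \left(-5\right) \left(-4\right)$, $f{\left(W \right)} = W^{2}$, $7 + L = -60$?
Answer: $-67 + 160 \sqrt{6} \approx 324.92$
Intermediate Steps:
$L = -67$ ($L = -7 - 60 = -67$)
$M{\left(J,G \right)} = 20 \sqrt{6 + G}$ ($M{\left(J,G \right)} = \sqrt{6 + G} \left(-5\right) \left(-4\right) = - 5 \sqrt{6 + G} \left(-4\right) = 20 \sqrt{6 + G}$)
$L + M{\left(-6,f{\left(0 \right)} \right)} 8 = -67 + 20 \sqrt{6 + 0^{2}} \cdot 8 = -67 + 20 \sqrt{6 + 0} \cdot 8 = -67 + 20 \sqrt{6} \cdot 8 = -67 + 160 \sqrt{6}$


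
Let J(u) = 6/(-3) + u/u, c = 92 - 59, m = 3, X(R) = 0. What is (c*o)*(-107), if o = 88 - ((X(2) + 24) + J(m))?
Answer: -229515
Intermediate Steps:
c = 33
J(u) = -1 (J(u) = 6*(-⅓) + 1 = -2 + 1 = -1)
o = 65 (o = 88 - ((0 + 24) - 1) = 88 - (24 - 1) = 88 - 1*23 = 88 - 23 = 65)
(c*o)*(-107) = (33*65)*(-107) = 2145*(-107) = -229515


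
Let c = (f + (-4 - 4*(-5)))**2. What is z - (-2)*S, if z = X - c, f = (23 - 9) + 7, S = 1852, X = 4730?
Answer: 7065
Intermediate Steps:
f = 21 (f = 14 + 7 = 21)
c = 1369 (c = (21 + (-4 - 4*(-5)))**2 = (21 + (-4 + 20))**2 = (21 + 16)**2 = 37**2 = 1369)
z = 3361 (z = 4730 - 1*1369 = 4730 - 1369 = 3361)
z - (-2)*S = 3361 - (-2)*1852 = 3361 - 1*(-3704) = 3361 + 3704 = 7065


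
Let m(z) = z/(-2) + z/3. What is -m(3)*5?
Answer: 5/2 ≈ 2.5000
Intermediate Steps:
m(z) = -z/6 (m(z) = z*(-½) + z*(⅓) = -z/2 + z/3 = -z/6)
-m(3)*5 = -(-1)*3/6*5 = -1*(-½)*5 = (½)*5 = 5/2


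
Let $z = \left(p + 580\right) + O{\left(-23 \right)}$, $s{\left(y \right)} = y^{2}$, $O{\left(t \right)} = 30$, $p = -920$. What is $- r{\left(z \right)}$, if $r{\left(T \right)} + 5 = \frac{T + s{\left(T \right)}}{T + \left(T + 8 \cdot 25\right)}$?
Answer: $\frac{3263}{14} \approx 233.07$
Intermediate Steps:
$z = -310$ ($z = \left(-920 + 580\right) + 30 = -340 + 30 = -310$)
$r{\left(T \right)} = -5 + \frac{T + T^{2}}{200 + 2 T}$ ($r{\left(T \right)} = -5 + \frac{T + T^{2}}{T + \left(T + 8 \cdot 25\right)} = -5 + \frac{T + T^{2}}{T + \left(T + 200\right)} = -5 + \frac{T + T^{2}}{T + \left(200 + T\right)} = -5 + \frac{T + T^{2}}{200 + 2 T}$)
$- r{\left(z \right)} = - \frac{-1000 + \left(-310\right)^{2} - -2790}{2 \left(100 - 310\right)} = - \frac{-1000 + 96100 + 2790}{2 \left(-210\right)} = - \frac{\left(-1\right) 97890}{2 \cdot 210} = \left(-1\right) \left(- \frac{3263}{14}\right) = \frac{3263}{14}$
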